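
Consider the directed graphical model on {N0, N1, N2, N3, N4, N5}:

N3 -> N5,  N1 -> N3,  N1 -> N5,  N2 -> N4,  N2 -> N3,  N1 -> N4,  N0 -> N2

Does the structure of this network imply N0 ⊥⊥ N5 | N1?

No

Enumerating the 4 paths from N0 to N5 and testing each for blocking by {N1}:
Path 1: N0 → N2 → N4 ← N1 → N5
  N4 is a collider here and neither N4 nor any of its descendants is conditioned on, so the collider stays closed — the path is blocked at N4.
Path 2: N0 → N2 → N4 ← N1 → N3 → N5
  N4 is a collider here and neither N4 nor any of its descendants is conditioned on, so the collider stays closed — the path is blocked at N4.
Path 3: N0 → N2 → N3 ← N1 → N5
  N3 is a collider here and neither N3 nor any of its descendants is conditioned on, so the collider stays closed — the path is blocked at N3.
Path 4: N0 → N2 → N3 → N5
  N2 is a chain and N2 is not conditioned on; N3 is a chain and N3 is not conditioned on — no node blocks this path, so it is active.
Since the path N0 → N2 → N3 → N5 is active, N0 and N5 are not d-separated given {N1}.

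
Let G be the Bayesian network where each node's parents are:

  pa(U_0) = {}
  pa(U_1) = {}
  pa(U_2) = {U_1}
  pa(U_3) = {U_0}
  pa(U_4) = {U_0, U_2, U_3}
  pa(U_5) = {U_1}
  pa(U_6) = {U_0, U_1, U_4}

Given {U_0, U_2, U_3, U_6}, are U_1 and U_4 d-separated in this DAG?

No

We examine all 4 paths between U_1 and U_4:
  1. U_1 → U_6 ← U_0 → U_3 → U_4 — U_6:collider[open]; U_0:fork[blocks]; U_3:chain[blocks] ⇒ blocked
  2. U_1 → U_6 ← U_0 → U_4 — U_6:collider[open]; U_0:fork[blocks] ⇒ blocked
  3. U_1 → U_6 ← U_4 — U_6:collider[open] ⇒ active
  4. U_1 → U_2 → U_4 — U_2:chain[blocks] ⇒ blocked
Because an active path exists, U_1 and U_4 are not d-separated.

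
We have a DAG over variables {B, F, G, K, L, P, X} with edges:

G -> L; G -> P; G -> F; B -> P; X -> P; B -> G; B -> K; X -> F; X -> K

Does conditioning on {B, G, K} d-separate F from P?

Enumerating the 6 paths from F to P and testing each for blocking by {B, G, K}:
Path 1: F ← G ← B → K ← X → P
  G is a chain here and G is conditioned on, so the path is blocked at G.
Path 2: F ← G ← B → P
  G is a chain here and G is conditioned on, so the path is blocked at G.
Path 3: F ← G → P
  G is a fork here and G is conditioned on, so the path is blocked at G.
Path 4: F ← X → K ← B → G → P
  B is a fork here and B is conditioned on, so the path is blocked at B.
Path 5: F ← X → K ← B → P
  B is a fork here and B is conditioned on, so the path is blocked at B.
Path 6: F ← X → P
  X is a fork and X is not conditioned on — no node blocks this path, so it is active.
At least one path is unblocked, so d-separation fails.

No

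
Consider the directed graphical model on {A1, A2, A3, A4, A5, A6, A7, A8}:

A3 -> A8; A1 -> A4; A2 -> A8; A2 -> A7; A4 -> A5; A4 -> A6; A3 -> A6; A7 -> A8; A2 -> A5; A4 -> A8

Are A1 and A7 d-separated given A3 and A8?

We examine all 6 paths between A1 and A7:
Path 1: A1 → A4 → A8 ← A2 → A7
  A4 is a chain and A4 is not conditioned on; A8 is a collider and A8 is conditioned on, which opens it; A2 is a fork and A2 is not conditioned on — no node blocks this path, so it is active.
Path 2: A1 → A4 → A8 ← A7
  A4 is a chain and A4 is not conditioned on; A8 is a collider and A8 is conditioned on, which opens it — no node blocks this path, so it is active.
Path 3: A1 → A4 → A6 ← A3 → A8 ← A2 → A7
  A6 is a collider here and neither A6 nor any of its descendants is conditioned on, so the collider stays closed — the path is blocked at A6.
Path 4: A1 → A4 → A6 ← A3 → A8 ← A7
  A6 is a collider here and neither A6 nor any of its descendants is conditioned on, so the collider stays closed — the path is blocked at A6.
Path 5: A1 → A4 → A5 ← A2 → A8 ← A7
  A5 is a collider here and neither A5 nor any of its descendants is conditioned on, so the collider stays closed — the path is blocked at A5.
Path 6: A1 → A4 → A5 ← A2 → A7
  A5 is a collider here and neither A5 nor any of its descendants is conditioned on, so the collider stays closed — the path is blocked at A5.
Because an active path exists, A1 and A7 are not d-separated.

No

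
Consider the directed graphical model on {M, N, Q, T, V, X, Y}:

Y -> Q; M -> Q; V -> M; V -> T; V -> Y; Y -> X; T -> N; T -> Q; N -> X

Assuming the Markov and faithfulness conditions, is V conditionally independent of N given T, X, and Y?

Yes

We examine all 6 paths between V and N:
  1. V → M → Q ← Y → X ← N — M:chain[open]; Q:collider[blocks]; Y:fork[blocks]; X:collider[open] ⇒ blocked
  2. V → M → Q ← T → N — M:chain[open]; Q:collider[blocks]; T:fork[blocks] ⇒ blocked
  3. V → Y → Q ← T → N — Y:chain[blocks]; Q:collider[blocks]; T:fork[blocks] ⇒ blocked
  4. V → Y → X ← N — Y:chain[blocks]; X:collider[open] ⇒ blocked
  5. V → T → Q ← Y → X ← N — T:chain[blocks]; Q:collider[blocks]; Y:fork[blocks]; X:collider[open] ⇒ blocked
  6. V → T → N — T:chain[blocks] ⇒ blocked
Since every path is blocked, d-separation holds.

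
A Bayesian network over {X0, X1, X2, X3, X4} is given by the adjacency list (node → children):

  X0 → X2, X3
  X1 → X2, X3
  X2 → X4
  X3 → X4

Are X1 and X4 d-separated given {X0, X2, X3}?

Yes

4 paths connect X1 and X4; each must be blocked for d-separation to hold:
Path 1: X1 → X2 → X4
  X2 is a chain here and X2 is conditioned on, so the path is blocked at X2.
Path 2: X1 → X2 ← X0 → X3 → X4
  X0 is a fork here and X0 is conditioned on, so the path is blocked at X0.
Path 3: X1 → X3 → X4
  X3 is a chain here and X3 is conditioned on, so the path is blocked at X3.
Path 4: X1 → X3 ← X0 → X2 → X4
  X0 is a fork here and X0 is conditioned on, so the path is blocked at X0.
Since every path is blocked, d-separation holds.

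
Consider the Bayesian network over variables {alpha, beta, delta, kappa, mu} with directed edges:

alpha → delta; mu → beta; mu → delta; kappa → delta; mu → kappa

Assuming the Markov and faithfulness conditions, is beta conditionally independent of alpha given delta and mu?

Yes

2 paths connect beta and alpha; each must be blocked for d-separation to hold:
Path 1: beta ← mu → kappa → delta ← alpha
  mu is a fork here and mu is conditioned on, so the path is blocked at mu.
Path 2: beta ← mu → delta ← alpha
  mu is a fork here and mu is conditioned on, so the path is blocked at mu.
Every path is blocked, so beta and alpha are d-separated given {delta, mu}.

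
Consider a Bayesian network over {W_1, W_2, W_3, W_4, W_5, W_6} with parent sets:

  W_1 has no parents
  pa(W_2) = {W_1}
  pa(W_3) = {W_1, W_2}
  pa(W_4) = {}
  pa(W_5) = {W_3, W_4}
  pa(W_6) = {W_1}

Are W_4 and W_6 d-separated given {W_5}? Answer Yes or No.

Enumerating the 2 paths from W_4 to W_6 and testing each for blocking by {W_5}:
Path 1: W_4 → W_5 ← W_3 ← W_1 → W_6
  W_5 is a collider and W_5 is conditioned on, which opens it; W_3 is a chain and W_3 is not conditioned on; W_1 is a fork and W_1 is not conditioned on — no node blocks this path, so it is active.
Path 2: W_4 → W_5 ← W_3 ← W_2 ← W_1 → W_6
  W_5 is a collider and W_5 is conditioned on, which opens it; W_3 is a chain and W_3 is not conditioned on; W_2 is a chain and W_2 is not conditioned on; W_1 is a fork and W_1 is not conditioned on — no node blocks this path, so it is active.
Since the path W_4 → W_5 ← W_3 ← W_1 → W_6 is active, W_4 and W_6 are not d-separated given {W_5}.

No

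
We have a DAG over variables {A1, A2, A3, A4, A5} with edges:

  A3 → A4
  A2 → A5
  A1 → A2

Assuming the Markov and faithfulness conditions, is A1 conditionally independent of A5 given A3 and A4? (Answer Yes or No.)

No

The only undirected path from A1 to A5 is:
  1. A1 → A2 → A5 — A2:chain[open] ⇒ active
Since the path A1 → A2 → A5 is active, A1 and A5 are not d-separated given {A3, A4}.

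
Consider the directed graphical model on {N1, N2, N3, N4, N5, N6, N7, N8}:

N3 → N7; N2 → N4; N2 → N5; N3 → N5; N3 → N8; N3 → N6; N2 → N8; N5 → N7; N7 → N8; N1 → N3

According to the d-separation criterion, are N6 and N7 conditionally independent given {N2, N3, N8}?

There are 5 undirected paths between N6 and N7; checking each against the conditioning set {N2, N3, N8}:
  1. N6 ← N3 → N5 ← N2 → N8 ← N7 — N3:fork[blocks]; N5:collider[open]; N2:fork[blocks]; N8:collider[open] ⇒ blocked
  2. N6 ← N3 → N5 → N7 — N3:fork[blocks]; N5:chain[open] ⇒ blocked
  3. N6 ← N3 → N8 ← N2 → N5 → N7 — N3:fork[blocks]; N8:collider[open]; N2:fork[blocks]; N5:chain[open] ⇒ blocked
  4. N6 ← N3 → N8 ← N7 — N3:fork[blocks]; N8:collider[open] ⇒ blocked
  5. N6 ← N3 → N7 — N3:fork[blocks] ⇒ blocked
Since every path is blocked, d-separation holds.

Yes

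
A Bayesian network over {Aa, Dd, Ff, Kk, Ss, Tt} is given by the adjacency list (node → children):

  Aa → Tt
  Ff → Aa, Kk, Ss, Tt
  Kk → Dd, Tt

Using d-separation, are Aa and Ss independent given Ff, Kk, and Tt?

Enumerating the 3 paths from Aa to Ss and testing each for blocking by {Ff, Kk, Tt}:
  1. Aa ← Ff → Ss — Ff:fork[blocks] ⇒ blocked
  2. Aa → Tt ← Ff → Ss — Tt:collider[open]; Ff:fork[blocks] ⇒ blocked
  3. Aa → Tt ← Kk ← Ff → Ss — Tt:collider[open]; Kk:chain[blocks]; Ff:fork[blocks] ⇒ blocked
Since every path is blocked, d-separation holds.

Yes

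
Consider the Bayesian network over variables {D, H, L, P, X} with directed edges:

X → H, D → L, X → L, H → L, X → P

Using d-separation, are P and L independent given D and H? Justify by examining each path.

We examine all 2 paths between P and L:
Path 1: P ← X → H → L
  H is a chain here and H is conditioned on, so the path is blocked at H.
Path 2: P ← X → L
  X is a fork and X is not conditioned on — no node blocks this path, so it is active.
At least one path is unblocked, so d-separation fails.

No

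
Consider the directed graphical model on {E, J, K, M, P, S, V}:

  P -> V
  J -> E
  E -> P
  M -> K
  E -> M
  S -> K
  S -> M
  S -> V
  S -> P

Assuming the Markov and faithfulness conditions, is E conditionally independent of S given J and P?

No

There are 4 undirected paths between E and S; checking each against the conditioning set {J, P}:
Path 1: E → P → V ← S
  P is a chain here and P is conditioned on, so the path is blocked at P.
Path 2: E → P ← S
  P is a collider and P is conditioned on, which opens it — no node blocks this path, so it is active.
Path 3: E → M → K ← S
  K is a collider here and neither K nor any of its descendants is conditioned on, so the collider stays closed — the path is blocked at K.
Path 4: E → M ← S
  M is a collider here and neither M nor any of its descendants is conditioned on, so the collider stays closed — the path is blocked at M.
Because an active path exists, E and S are not d-separated.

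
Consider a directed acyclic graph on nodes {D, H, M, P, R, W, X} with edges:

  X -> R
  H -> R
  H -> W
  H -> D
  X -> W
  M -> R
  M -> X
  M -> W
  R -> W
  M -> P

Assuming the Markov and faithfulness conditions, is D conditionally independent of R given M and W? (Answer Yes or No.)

Enumerating the 6 paths from D to R and testing each for blocking by {M, W}:
Path 1: D ← H → R
  H is a fork and H is not conditioned on — no node blocks this path, so it is active.
Path 2: D ← H → W ← R
  H is a fork and H is not conditioned on; W is a collider and W is conditioned on, which opens it — no node blocks this path, so it is active.
Path 3: D ← H → W ← M → R
  M is a fork here and M is conditioned on, so the path is blocked at M.
Path 4: D ← H → W ← M → X → R
  M is a fork here and M is conditioned on, so the path is blocked at M.
Path 5: D ← H → W ← X → R
  H is a fork and H is not conditioned on; W is a collider and W is conditioned on, which opens it; X is a fork and X is not conditioned on — no node blocks this path, so it is active.
Path 6: D ← H → W ← X ← M → R
  M is a fork here and M is conditioned on, so the path is blocked at M.
At least one path is unblocked, so d-separation fails.

No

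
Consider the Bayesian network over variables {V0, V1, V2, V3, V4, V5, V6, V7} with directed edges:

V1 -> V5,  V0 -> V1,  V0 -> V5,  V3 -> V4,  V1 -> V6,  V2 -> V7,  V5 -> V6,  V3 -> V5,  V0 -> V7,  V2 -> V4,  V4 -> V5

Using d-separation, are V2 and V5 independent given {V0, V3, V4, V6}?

5 paths connect V2 and V5; each must be blocked for d-separation to hold:
Path 1: V2 → V4 ← V3 → V5
  V3 is a fork here and V3 is conditioned on, so the path is blocked at V3.
Path 2: V2 → V4 → V5
  V4 is a chain here and V4 is conditioned on, so the path is blocked at V4.
Path 3: V2 → V7 ← V0 → V1 → V6 ← V5
  V7 is a collider here and neither V7 nor any of its descendants is conditioned on, so the collider stays closed — the path is blocked at V7.
Path 4: V2 → V7 ← V0 → V1 → V5
  V7 is a collider here and neither V7 nor any of its descendants is conditioned on, so the collider stays closed — the path is blocked at V7.
Path 5: V2 → V7 ← V0 → V5
  V7 is a collider here and neither V7 nor any of its descendants is conditioned on, so the collider stays closed — the path is blocked at V7.
Every path is blocked, so V2 and V5 are d-separated given {V0, V3, V4, V6}.

Yes — V2 and V5 are d-separated given {V0, V3, V4, V6}.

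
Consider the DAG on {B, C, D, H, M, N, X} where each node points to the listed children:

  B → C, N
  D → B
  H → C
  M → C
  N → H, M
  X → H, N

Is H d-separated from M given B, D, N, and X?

There are 6 undirected paths between H and M; checking each against the conditioning set {B, D, N, X}:
  1. H → C ← M — C:collider[blocks] ⇒ blocked
  2. H → C ← B → N → M — C:collider[blocks]; B:fork[blocks]; N:chain[blocks] ⇒ blocked
  3. H ← N → M — N:fork[blocks] ⇒ blocked
  4. H ← N ← B → C ← M — N:chain[blocks]; B:fork[blocks]; C:collider[blocks] ⇒ blocked
  5. H ← X → N → M — X:fork[blocks]; N:chain[blocks] ⇒ blocked
  6. H ← X → N ← B → C ← M — X:fork[blocks]; N:collider[open]; B:fork[blocks]; C:collider[blocks] ⇒ blocked
All paths are blocked; H ⊥ M | {B, D, N, X} holds.

Yes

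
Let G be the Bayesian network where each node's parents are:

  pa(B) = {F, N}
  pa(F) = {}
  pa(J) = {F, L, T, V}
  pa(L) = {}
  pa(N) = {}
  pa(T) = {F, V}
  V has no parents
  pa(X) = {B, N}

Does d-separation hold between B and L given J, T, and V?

No

We examine all 3 paths between B and L:
Path 1: B ← F → J ← L
  F is a fork and F is not conditioned on; J is a collider and J is conditioned on, which opens it — no node blocks this path, so it is active.
Path 2: B ← F → T ← V → J ← L
  V is a fork here and V is conditioned on, so the path is blocked at V.
Path 3: B ← F → T → J ← L
  T is a chain here and T is conditioned on, so the path is blocked at T.
At least one path is unblocked, so d-separation fails.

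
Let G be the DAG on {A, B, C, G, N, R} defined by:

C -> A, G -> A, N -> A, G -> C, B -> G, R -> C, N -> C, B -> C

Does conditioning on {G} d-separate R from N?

Yes — R and N are d-separated given {G}.

4 paths connect R and N; each must be blocked for d-separation to hold:
  1. R → C ← N — C:collider[blocks] ⇒ blocked
  2. R → C ← B → G → A ← N — C:collider[blocks]; B:fork[open]; G:chain[blocks]; A:collider[blocks] ⇒ blocked
  3. R → C → A ← N — C:chain[open]; A:collider[blocks] ⇒ blocked
  4. R → C ← G → A ← N — C:collider[blocks]; G:fork[blocks]; A:collider[blocks] ⇒ blocked
All paths are blocked; R ⊥ N | {G} holds.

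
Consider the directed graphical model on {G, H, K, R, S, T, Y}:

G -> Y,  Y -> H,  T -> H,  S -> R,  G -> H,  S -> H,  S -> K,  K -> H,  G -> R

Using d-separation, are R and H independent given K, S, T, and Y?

We examine all 4 paths between R and H:
Path 1: R ← G → Y → H
  Y is a chain here and Y is conditioned on, so the path is blocked at Y.
Path 2: R ← G → H
  G is a fork and G is not conditioned on — no node blocks this path, so it is active.
Path 3: R ← S → H
  S is a fork here and S is conditioned on, so the path is blocked at S.
Path 4: R ← S → K → H
  S is a fork here and S is conditioned on, so the path is blocked at S.
At least one path is unblocked, so d-separation fails.

No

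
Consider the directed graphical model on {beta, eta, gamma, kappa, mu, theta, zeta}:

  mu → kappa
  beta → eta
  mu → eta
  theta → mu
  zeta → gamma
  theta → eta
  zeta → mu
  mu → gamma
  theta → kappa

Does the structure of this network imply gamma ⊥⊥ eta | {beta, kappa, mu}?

No

There are 6 undirected paths between gamma and eta; checking each against the conditioning set {beta, kappa, mu}:
  1. gamma ← zeta → mu → eta — zeta:fork[open]; mu:chain[blocks] ⇒ blocked
  2. gamma ← zeta → mu ← theta → eta — zeta:fork[open]; mu:collider[open]; theta:fork[open] ⇒ active
  3. gamma ← zeta → mu → kappa ← theta → eta — zeta:fork[open]; mu:chain[blocks]; kappa:collider[open]; theta:fork[open] ⇒ blocked
  4. gamma ← mu → eta — mu:fork[blocks] ⇒ blocked
  5. gamma ← mu ← theta → eta — mu:chain[blocks]; theta:fork[open] ⇒ blocked
  6. gamma ← mu → kappa ← theta → eta — mu:fork[blocks]; kappa:collider[open]; theta:fork[open] ⇒ blocked
Since the path gamma ← zeta → mu ← theta → eta is active, gamma and eta are not d-separated given {beta, kappa, mu}.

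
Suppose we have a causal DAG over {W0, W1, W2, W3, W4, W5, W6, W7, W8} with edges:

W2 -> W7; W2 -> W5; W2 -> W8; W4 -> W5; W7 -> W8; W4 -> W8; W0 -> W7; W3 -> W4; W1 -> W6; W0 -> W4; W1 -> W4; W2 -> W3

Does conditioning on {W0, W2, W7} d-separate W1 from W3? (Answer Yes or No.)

Yes

We examine all 6 paths between W1 and W3:
  1. W1 → W4 → W8 ← W2 → W3 — W4:chain[open]; W8:collider[blocks]; W2:fork[blocks] ⇒ blocked
  2. W1 → W4 → W8 ← W7 ← W2 → W3 — W4:chain[open]; W8:collider[blocks]; W7:chain[blocks]; W2:fork[blocks] ⇒ blocked
  3. W1 → W4 ← W0 → W7 → W8 ← W2 → W3 — W4:collider[blocks]; W0:fork[blocks]; W7:chain[blocks]; W8:collider[blocks]; W2:fork[blocks] ⇒ blocked
  4. W1 → W4 ← W0 → W7 ← W2 → W3 — W4:collider[blocks]; W0:fork[blocks]; W7:collider[open]; W2:fork[blocks] ⇒ blocked
  5. W1 → W4 ← W3 — W4:collider[blocks] ⇒ blocked
  6. W1 → W4 → W5 ← W2 → W3 — W4:chain[open]; W5:collider[blocks]; W2:fork[blocks] ⇒ blocked
All paths are blocked; W1 ⊥ W3 | {W0, W2, W7} holds.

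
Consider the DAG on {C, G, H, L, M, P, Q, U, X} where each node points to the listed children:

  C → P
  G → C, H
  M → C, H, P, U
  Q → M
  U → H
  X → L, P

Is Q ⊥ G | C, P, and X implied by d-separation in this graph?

No

4 paths connect Q and G; each must be blocked for d-separation to hold:
  1. Q → M → U → H ← G — M:chain[open]; U:chain[open]; H:collider[blocks] ⇒ blocked
  2. Q → M → P ← C ← G — M:chain[open]; P:collider[open]; C:chain[blocks] ⇒ blocked
  3. Q → M → C ← G — M:chain[open]; C:collider[open] ⇒ active
  4. Q → M → H ← G — M:chain[open]; H:collider[blocks] ⇒ blocked
Since the path Q → M → C ← G is active, Q and G are not d-separated given {C, P, X}.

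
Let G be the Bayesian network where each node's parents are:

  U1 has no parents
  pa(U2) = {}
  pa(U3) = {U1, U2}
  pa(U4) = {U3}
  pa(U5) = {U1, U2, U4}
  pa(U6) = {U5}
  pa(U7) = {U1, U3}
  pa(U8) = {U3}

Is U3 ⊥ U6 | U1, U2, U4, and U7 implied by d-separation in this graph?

4 paths connect U3 and U6; each must be blocked for d-separation to hold:
Path 1: U3 ← U2 → U5 → U6
  U2 is a fork here and U2 is conditioned on, so the path is blocked at U2.
Path 2: U3 ← U1 → U5 → U6
  U1 is a fork here and U1 is conditioned on, so the path is blocked at U1.
Path 3: U3 → U7 ← U1 → U5 → U6
  U1 is a fork here and U1 is conditioned on, so the path is blocked at U1.
Path 4: U3 → U4 → U5 → U6
  U4 is a chain here and U4 is conditioned on, so the path is blocked at U4.
Every path is blocked, so U3 and U6 are d-separated given {U1, U2, U4, U7}.

Yes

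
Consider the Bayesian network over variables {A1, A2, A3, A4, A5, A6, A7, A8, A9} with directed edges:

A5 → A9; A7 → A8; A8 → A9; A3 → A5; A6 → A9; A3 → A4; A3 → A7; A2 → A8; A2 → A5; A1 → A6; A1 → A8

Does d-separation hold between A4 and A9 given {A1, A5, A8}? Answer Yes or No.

Yes

6 paths connect A4 and A9; each must be blocked for d-separation to hold:
Path 1: A4 ← A3 → A7 → A8 ← A1 → A6 → A9
  A1 is a fork here and A1 is conditioned on, so the path is blocked at A1.
Path 2: A4 ← A3 → A7 → A8 ← A2 → A5 → A9
  A5 is a chain here and A5 is conditioned on, so the path is blocked at A5.
Path 3: A4 ← A3 → A7 → A8 → A9
  A8 is a chain here and A8 is conditioned on, so the path is blocked at A8.
Path 4: A4 ← A3 → A5 ← A2 → A8 ← A1 → A6 → A9
  A1 is a fork here and A1 is conditioned on, so the path is blocked at A1.
Path 5: A4 ← A3 → A5 ← A2 → A8 → A9
  A8 is a chain here and A8 is conditioned on, so the path is blocked at A8.
Path 6: A4 ← A3 → A5 → A9
  A5 is a chain here and A5 is conditioned on, so the path is blocked at A5.
Since every path is blocked, d-separation holds.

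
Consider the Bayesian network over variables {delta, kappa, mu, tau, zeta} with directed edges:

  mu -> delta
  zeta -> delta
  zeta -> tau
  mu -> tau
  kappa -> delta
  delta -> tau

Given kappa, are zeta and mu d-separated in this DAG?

Yes

There are 4 undirected paths between zeta and mu; checking each against the conditioning set {kappa}:
Path 1: zeta → delta ← mu
  delta is a collider here and neither delta nor any of its descendants is conditioned on, so the collider stays closed — the path is blocked at delta.
Path 2: zeta → delta → tau ← mu
  tau is a collider here and neither tau nor any of its descendants is conditioned on, so the collider stays closed — the path is blocked at tau.
Path 3: zeta → tau ← delta ← mu
  tau is a collider here and neither tau nor any of its descendants is conditioned on, so the collider stays closed — the path is blocked at tau.
Path 4: zeta → tau ← mu
  tau is a collider here and neither tau nor any of its descendants is conditioned on, so the collider stays closed — the path is blocked at tau.
Since every path is blocked, d-separation holds.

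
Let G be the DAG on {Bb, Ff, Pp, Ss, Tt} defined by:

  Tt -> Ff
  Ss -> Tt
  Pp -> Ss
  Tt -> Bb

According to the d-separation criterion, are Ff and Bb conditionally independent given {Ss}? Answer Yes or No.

There is one path between Ff and Bb:
Path 1: Ff ← Tt → Bb
  Tt is a fork and Tt is not conditioned on — no node blocks this path, so it is active.
Since the path Ff ← Tt → Bb is active, Ff and Bb are not d-separated given {Ss}.

No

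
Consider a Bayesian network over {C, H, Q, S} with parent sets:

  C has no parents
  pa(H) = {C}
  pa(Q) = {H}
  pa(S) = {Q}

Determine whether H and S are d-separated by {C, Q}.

Yes

The only undirected path from H to S is:
Path 1: H → Q → S
  Q is a chain here and Q is conditioned on, so the path is blocked at Q.
Every path is blocked, so H and S are d-separated given {C, Q}.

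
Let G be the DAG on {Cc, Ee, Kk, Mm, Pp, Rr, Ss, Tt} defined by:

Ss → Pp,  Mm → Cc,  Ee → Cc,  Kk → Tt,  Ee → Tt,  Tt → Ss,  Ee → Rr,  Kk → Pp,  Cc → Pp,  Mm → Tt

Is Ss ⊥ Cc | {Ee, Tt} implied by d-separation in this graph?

Yes

Enumerating the 6 paths from Ss to Cc and testing each for blocking by {Ee, Tt}:
Path 1: Ss → Pp ← Kk → Tt ← Mm → Cc
  Pp is a collider here and neither Pp nor any of its descendants is conditioned on, so the collider stays closed — the path is blocked at Pp.
Path 2: Ss → Pp ← Kk → Tt ← Ee → Cc
  Pp is a collider here and neither Pp nor any of its descendants is conditioned on, so the collider stays closed — the path is blocked at Pp.
Path 3: Ss → Pp ← Cc
  Pp is a collider here and neither Pp nor any of its descendants is conditioned on, so the collider stays closed — the path is blocked at Pp.
Path 4: Ss ← Tt ← Mm → Cc
  Tt is a chain here and Tt is conditioned on, so the path is blocked at Tt.
Path 5: Ss ← Tt ← Ee → Cc
  Tt is a chain here and Tt is conditioned on, so the path is blocked at Tt.
Path 6: Ss ← Tt ← Kk → Pp ← Cc
  Tt is a chain here and Tt is conditioned on, so the path is blocked at Tt.
Since every path is blocked, d-separation holds.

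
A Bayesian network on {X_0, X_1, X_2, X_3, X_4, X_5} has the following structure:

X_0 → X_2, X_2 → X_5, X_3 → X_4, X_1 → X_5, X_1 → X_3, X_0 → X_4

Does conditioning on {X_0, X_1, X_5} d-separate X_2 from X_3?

We examine all 2 paths between X_2 and X_3:
Path 1: X_2 ← X_0 → X_4 ← X_3
  X_0 is a fork here and X_0 is conditioned on, so the path is blocked at X_0.
Path 2: X_2 → X_5 ← X_1 → X_3
  X_1 is a fork here and X_1 is conditioned on, so the path is blocked at X_1.
All paths are blocked; X_2 ⊥ X_3 | {X_0, X_1, X_5} holds.

Yes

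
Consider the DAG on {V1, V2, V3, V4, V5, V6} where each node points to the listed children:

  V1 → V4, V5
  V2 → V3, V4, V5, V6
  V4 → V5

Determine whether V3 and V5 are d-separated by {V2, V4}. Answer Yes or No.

Yes — V3 and V5 are d-separated given {V2, V4}.

There are 3 undirected paths between V3 and V5; checking each against the conditioning set {V2, V4}:
Path 1: V3 ← V2 → V4 → V5
  V2 is a fork here and V2 is conditioned on, so the path is blocked at V2.
Path 2: V3 ← V2 → V4 ← V1 → V5
  V2 is a fork here and V2 is conditioned on, so the path is blocked at V2.
Path 3: V3 ← V2 → V5
  V2 is a fork here and V2 is conditioned on, so the path is blocked at V2.
Every path is blocked, so V3 and V5 are d-separated given {V2, V4}.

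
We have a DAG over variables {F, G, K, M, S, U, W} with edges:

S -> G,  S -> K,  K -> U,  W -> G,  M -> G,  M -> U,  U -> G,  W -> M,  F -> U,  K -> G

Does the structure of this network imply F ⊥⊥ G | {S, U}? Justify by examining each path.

No — F and G are not d-separated given {S, U}.

We examine all 5 paths between F and G:
  1. F → U ← K → G — U:collider[open]; K:fork[open] ⇒ active
  2. F → U ← K ← S → G — U:collider[open]; K:chain[open]; S:fork[blocks] ⇒ blocked
  3. F → U → G — U:chain[blocks] ⇒ blocked
  4. F → U ← M → G — U:collider[open]; M:fork[open] ⇒ active
  5. F → U ← M ← W → G — U:collider[open]; M:chain[open]; W:fork[open] ⇒ active
Since the path F → U ← K → G is active, F and G are not d-separated given {S, U}.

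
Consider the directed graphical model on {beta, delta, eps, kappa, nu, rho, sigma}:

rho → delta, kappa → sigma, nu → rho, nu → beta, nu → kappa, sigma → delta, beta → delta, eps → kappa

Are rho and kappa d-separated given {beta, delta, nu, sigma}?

Yes

We examine all 4 paths between rho and kappa:
Path 1: rho ← nu → kappa
  nu is a fork here and nu is conditioned on, so the path is blocked at nu.
Path 2: rho ← nu → beta → delta ← sigma ← kappa
  nu is a fork here and nu is conditioned on, so the path is blocked at nu.
Path 3: rho → delta ← sigma ← kappa
  sigma is a chain here and sigma is conditioned on, so the path is blocked at sigma.
Path 4: rho → delta ← beta ← nu → kappa
  beta is a chain here and beta is conditioned on, so the path is blocked at beta.
Since every path is blocked, d-separation holds.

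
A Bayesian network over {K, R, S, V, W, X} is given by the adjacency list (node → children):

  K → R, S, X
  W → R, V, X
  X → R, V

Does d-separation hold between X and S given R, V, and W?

We examine all 4 paths between X and S:
Path 1: X → V ← W → R ← K → S
  W is a fork here and W is conditioned on, so the path is blocked at W.
Path 2: X → R ← K → S
  R is a collider and R is conditioned on, which opens it; K is a fork and K is not conditioned on — no node blocks this path, so it is active.
Path 3: X ← W → R ← K → S
  W is a fork here and W is conditioned on, so the path is blocked at W.
Path 4: X ← K → S
  K is a fork and K is not conditioned on — no node blocks this path, so it is active.
At least one path is unblocked, so d-separation fails.

No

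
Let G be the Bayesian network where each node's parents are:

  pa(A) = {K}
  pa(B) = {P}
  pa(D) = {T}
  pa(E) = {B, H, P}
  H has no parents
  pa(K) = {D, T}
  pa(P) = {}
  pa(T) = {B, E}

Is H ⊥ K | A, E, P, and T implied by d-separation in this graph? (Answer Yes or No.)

Yes

Enumerating the 6 paths from H to K and testing each for blocking by {A, E, P, T}:
  1. H → E → T → D → K — E:chain[blocks]; T:chain[blocks]; D:chain[open] ⇒ blocked
  2. H → E → T → K — E:chain[blocks]; T:chain[blocks] ⇒ blocked
  3. H → E ← P → B → T → D → K — E:collider[open]; P:fork[blocks]; B:chain[open]; T:chain[blocks]; D:chain[open] ⇒ blocked
  4. H → E ← P → B → T → K — E:collider[open]; P:fork[blocks]; B:chain[open]; T:chain[blocks] ⇒ blocked
  5. H → E ← B → T → D → K — E:collider[open]; B:fork[open]; T:chain[blocks]; D:chain[open] ⇒ blocked
  6. H → E ← B → T → K — E:collider[open]; B:fork[open]; T:chain[blocks] ⇒ blocked
All paths are blocked; H ⊥ K | {A, E, P, T} holds.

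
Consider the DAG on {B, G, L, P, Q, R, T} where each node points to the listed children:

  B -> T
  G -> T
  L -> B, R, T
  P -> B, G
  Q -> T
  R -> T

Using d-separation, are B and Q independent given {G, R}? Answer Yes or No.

There are 4 undirected paths between B and Q; checking each against the conditioning set {G, R}:
  1. B ← L → R → T ← Q — L:fork[open]; R:chain[blocks]; T:collider[blocks] ⇒ blocked
  2. B ← L → T ← Q — L:fork[open]; T:collider[blocks] ⇒ blocked
  3. B → T ← Q — T:collider[blocks] ⇒ blocked
  4. B ← P → G → T ← Q — P:fork[open]; G:chain[blocks]; T:collider[blocks] ⇒ blocked
All paths are blocked; B ⊥ Q | {G, R} holds.

Yes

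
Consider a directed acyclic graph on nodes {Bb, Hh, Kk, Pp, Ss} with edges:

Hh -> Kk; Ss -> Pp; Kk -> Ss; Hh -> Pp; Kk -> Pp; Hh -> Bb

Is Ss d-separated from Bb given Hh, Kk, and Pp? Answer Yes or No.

There are 4 undirected paths between Ss and Bb; checking each against the conditioning set {Hh, Kk, Pp}:
  1. Ss → Pp ← Kk ← Hh → Bb — Pp:collider[open]; Kk:chain[blocks]; Hh:fork[blocks] ⇒ blocked
  2. Ss → Pp ← Hh → Bb — Pp:collider[open]; Hh:fork[blocks] ⇒ blocked
  3. Ss ← Kk → Pp ← Hh → Bb — Kk:fork[blocks]; Pp:collider[open]; Hh:fork[blocks] ⇒ blocked
  4. Ss ← Kk ← Hh → Bb — Kk:chain[blocks]; Hh:fork[blocks] ⇒ blocked
Every path is blocked, so Ss and Bb are d-separated given {Hh, Kk, Pp}.

Yes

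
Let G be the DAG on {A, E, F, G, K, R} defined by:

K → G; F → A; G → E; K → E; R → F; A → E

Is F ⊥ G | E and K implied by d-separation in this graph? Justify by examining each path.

Enumerating the 2 paths from F to G and testing each for blocking by {E, K}:
  1. F → A → E ← K → G — A:chain[open]; E:collider[open]; K:fork[blocks] ⇒ blocked
  2. F → A → E ← G — A:chain[open]; E:collider[open] ⇒ active
Since the path F → A → E ← G is active, F and G are not d-separated given {E, K}.

No — F and G are not d-separated given {E, K}.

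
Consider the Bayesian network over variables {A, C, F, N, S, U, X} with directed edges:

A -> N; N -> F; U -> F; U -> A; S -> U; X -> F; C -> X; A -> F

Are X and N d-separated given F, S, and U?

No

Enumerating the 3 paths from X to N and testing each for blocking by {F, S, U}:
Path 1: X → F ← U → A → N
  U is a fork here and U is conditioned on, so the path is blocked at U.
Path 2: X → F ← A → N
  F is a collider and F is conditioned on, which opens it; A is a fork and A is not conditioned on — no node blocks this path, so it is active.
Path 3: X → F ← N
  F is a collider and F is conditioned on, which opens it — no node blocks this path, so it is active.
At least one path is unblocked, so d-separation fails.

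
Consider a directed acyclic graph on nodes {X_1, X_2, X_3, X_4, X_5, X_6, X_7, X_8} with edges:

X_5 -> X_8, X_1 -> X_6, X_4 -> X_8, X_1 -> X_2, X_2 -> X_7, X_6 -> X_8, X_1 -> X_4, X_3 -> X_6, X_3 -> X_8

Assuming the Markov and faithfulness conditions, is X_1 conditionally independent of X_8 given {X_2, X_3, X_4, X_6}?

Enumerating the 3 paths from X_1 to X_8 and testing each for blocking by {X_2, X_3, X_4, X_6}:
  1. X_1 → X_4 → X_8 — X_4:chain[blocks] ⇒ blocked
  2. X_1 → X_6 → X_8 — X_6:chain[blocks] ⇒ blocked
  3. X_1 → X_6 ← X_3 → X_8 — X_6:collider[open]; X_3:fork[blocks] ⇒ blocked
Since every path is blocked, d-separation holds.

Yes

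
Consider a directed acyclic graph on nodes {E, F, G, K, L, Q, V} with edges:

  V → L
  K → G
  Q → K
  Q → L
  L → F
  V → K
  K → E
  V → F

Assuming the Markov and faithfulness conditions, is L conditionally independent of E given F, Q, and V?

Yes — L and E are d-separated given {F, Q, V}.

Enumerating the 3 paths from L to E and testing each for blocking by {F, Q, V}:
Path 1: L → F ← V → K → E
  V is a fork here and V is conditioned on, so the path is blocked at V.
Path 2: L ← V → K → E
  V is a fork here and V is conditioned on, so the path is blocked at V.
Path 3: L ← Q → K → E
  Q is a fork here and Q is conditioned on, so the path is blocked at Q.
Since every path is blocked, d-separation holds.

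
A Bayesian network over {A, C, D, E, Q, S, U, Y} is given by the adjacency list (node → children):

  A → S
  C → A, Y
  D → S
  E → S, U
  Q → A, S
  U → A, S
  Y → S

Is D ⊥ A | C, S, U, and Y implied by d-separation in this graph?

No

We examine all 5 paths between D and A:
Path 1: D → S ← U → A
  U is a fork here and U is conditioned on, so the path is blocked at U.
Path 2: D → S ← A
  S is a collider and S is conditioned on, which opens it — no node blocks this path, so it is active.
Path 3: D → S ← Q → A
  S is a collider and S is conditioned on, which opens it; Q is a fork and Q is not conditioned on — no node blocks this path, so it is active.
Path 4: D → S ← E → U → A
  U is a chain here and U is conditioned on, so the path is blocked at U.
Path 5: D → S ← Y ← C → A
  Y is a chain here and Y is conditioned on, so the path is blocked at Y.
Since the path D → S ← A is active, D and A are not d-separated given {C, S, U, Y}.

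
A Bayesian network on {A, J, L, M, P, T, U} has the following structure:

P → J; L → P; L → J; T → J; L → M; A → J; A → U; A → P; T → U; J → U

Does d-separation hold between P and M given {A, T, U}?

Enumerating the 5 paths from P to M and testing each for blocking by {A, T, U}:
Path 1: P ← A → U ← T → J ← L → M
  A is a fork here and A is conditioned on, so the path is blocked at A.
Path 2: P ← A → U ← J ← L → M
  A is a fork here and A is conditioned on, so the path is blocked at A.
Path 3: P ← A → J ← L → M
  A is a fork here and A is conditioned on, so the path is blocked at A.
Path 4: P → J ← L → M
  J is a collider and its descendant U is conditioned on, which opens it; L is a fork and L is not conditioned on — no node blocks this path, so it is active.
Path 5: P ← L → M
  L is a fork and L is not conditioned on — no node blocks this path, so it is active.
Since the path P → J ← L → M is active, P and M are not d-separated given {A, T, U}.

No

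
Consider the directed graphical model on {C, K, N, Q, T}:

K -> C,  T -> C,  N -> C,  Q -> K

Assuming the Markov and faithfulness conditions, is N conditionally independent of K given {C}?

Only one path connects N and K:
  1. N → C ← K — C:collider[open] ⇒ active
Since the path N → C ← K is active, N and K are not d-separated given {C}.

No — N and K are not d-separated given {C}.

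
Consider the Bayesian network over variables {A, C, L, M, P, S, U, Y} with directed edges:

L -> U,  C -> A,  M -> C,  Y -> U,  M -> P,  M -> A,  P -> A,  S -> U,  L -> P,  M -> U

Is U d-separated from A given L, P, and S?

6 paths connect U and A; each must be blocked for d-separation to hold:
Path 1: U ← M → A
  M is a fork and M is not conditioned on — no node blocks this path, so it is active.
Path 2: U ← M → P → A
  P is a chain here and P is conditioned on, so the path is blocked at P.
Path 3: U ← M → C → A
  M is a fork and M is not conditioned on; C is a chain and C is not conditioned on — no node blocks this path, so it is active.
Path 4: U ← L → P ← M → A
  L is a fork here and L is conditioned on, so the path is blocked at L.
Path 5: U ← L → P ← M → C → A
  L is a fork here and L is conditioned on, so the path is blocked at L.
Path 6: U ← L → P → A
  L is a fork here and L is conditioned on, so the path is blocked at L.
At least one path is unblocked, so d-separation fails.

No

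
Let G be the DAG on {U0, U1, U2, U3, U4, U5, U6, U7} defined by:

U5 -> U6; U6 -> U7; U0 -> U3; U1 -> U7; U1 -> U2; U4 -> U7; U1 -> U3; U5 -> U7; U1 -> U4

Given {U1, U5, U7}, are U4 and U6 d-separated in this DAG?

No

Enumerating the 4 paths from U4 to U6 and testing each for blocking by {U1, U5, U7}:
Path 1: U4 → U7 ← U5 → U6
  U5 is a fork here and U5 is conditioned on, so the path is blocked at U5.
Path 2: U4 → U7 ← U6
  U7 is a collider and U7 is conditioned on, which opens it — no node blocks this path, so it is active.
Path 3: U4 ← U1 → U7 ← U5 → U6
  U1 is a fork here and U1 is conditioned on, so the path is blocked at U1.
Path 4: U4 ← U1 → U7 ← U6
  U1 is a fork here and U1 is conditioned on, so the path is blocked at U1.
Because an active path exists, U4 and U6 are not d-separated.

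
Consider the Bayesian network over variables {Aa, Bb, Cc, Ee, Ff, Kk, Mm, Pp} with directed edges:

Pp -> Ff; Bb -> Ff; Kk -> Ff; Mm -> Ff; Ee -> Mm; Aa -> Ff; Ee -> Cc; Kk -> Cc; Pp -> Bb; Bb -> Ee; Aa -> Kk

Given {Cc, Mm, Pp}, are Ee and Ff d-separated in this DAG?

There are 5 undirected paths between Ee and Ff; checking each against the conditioning set {Cc, Mm, Pp}:
Path 1: Ee → Mm → Ff
  Mm is a chain here and Mm is conditioned on, so the path is blocked at Mm.
Path 2: Ee → Cc ← Kk → Ff
  Cc is a collider and Cc is conditioned on, which opens it; Kk is a fork and Kk is not conditioned on — no node blocks this path, so it is active.
Path 3: Ee → Cc ← Kk ← Aa → Ff
  Cc is a collider and Cc is conditioned on, which opens it; Kk is a chain and Kk is not conditioned on; Aa is a fork and Aa is not conditioned on — no node blocks this path, so it is active.
Path 4: Ee ← Bb ← Pp → Ff
  Pp is a fork here and Pp is conditioned on, so the path is blocked at Pp.
Path 5: Ee ← Bb → Ff
  Bb is a fork and Bb is not conditioned on — no node blocks this path, so it is active.
Because an active path exists, Ee and Ff are not d-separated.

No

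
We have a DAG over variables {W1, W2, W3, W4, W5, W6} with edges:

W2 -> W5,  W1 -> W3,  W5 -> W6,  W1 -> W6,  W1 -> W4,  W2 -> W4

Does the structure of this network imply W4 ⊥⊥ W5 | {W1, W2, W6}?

Enumerating the 2 paths from W4 to W5 and testing each for blocking by {W1, W2, W6}:
Path 1: W4 ← W1 → W6 ← W5
  W1 is a fork here and W1 is conditioned on, so the path is blocked at W1.
Path 2: W4 ← W2 → W5
  W2 is a fork here and W2 is conditioned on, so the path is blocked at W2.
All paths are blocked; W4 ⊥ W5 | {W1, W2, W6} holds.

Yes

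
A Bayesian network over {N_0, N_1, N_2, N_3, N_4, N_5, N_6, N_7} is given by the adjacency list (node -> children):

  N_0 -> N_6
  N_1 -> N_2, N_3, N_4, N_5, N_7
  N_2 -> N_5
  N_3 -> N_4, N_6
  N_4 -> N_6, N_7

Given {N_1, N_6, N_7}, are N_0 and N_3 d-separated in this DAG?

No — N_0 and N_3 are not d-separated given {N_1, N_6, N_7}.

Enumerating the 4 paths from N_0 to N_3 and testing each for blocking by {N_1, N_6, N_7}:
Path 1: N_0 → N_6 ← N_3
  N_6 is a collider and N_6 is conditioned on, which opens it — no node blocks this path, so it is active.
Path 2: N_0 → N_6 ← N_4 → N_7 ← N_1 → N_3
  N_1 is a fork here and N_1 is conditioned on, so the path is blocked at N_1.
Path 3: N_0 → N_6 ← N_4 ← N_1 → N_3
  N_1 is a fork here and N_1 is conditioned on, so the path is blocked at N_1.
Path 4: N_0 → N_6 ← N_4 ← N_3
  N_6 is a collider and N_6 is conditioned on, which opens it; N_4 is a chain and N_4 is not conditioned on — no node blocks this path, so it is active.
Since the path N_0 → N_6 ← N_3 is active, N_0 and N_3 are not d-separated given {N_1, N_6, N_7}.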